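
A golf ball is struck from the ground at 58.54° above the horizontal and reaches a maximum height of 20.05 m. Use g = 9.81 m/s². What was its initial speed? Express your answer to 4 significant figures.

At maximum height v_y = 0, so (v₀ sin θ)² = 2 g H.
v₀ sin 58.54° = √(2 × 9.81 × 20.05) = 19.834 m/s.
v₀ = 19.834 / sin 58.54° = 19.834 / 0.8530 = 23.25 m/s.

23.25 m/s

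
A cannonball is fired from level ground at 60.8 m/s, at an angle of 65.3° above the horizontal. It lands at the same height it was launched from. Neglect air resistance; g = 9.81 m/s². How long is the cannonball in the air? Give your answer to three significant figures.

11.3 s

Vertical component: v_y = 60.8 sin 65.3° = 55.24 m/s.
For a projectile landing at launch height, time of flight is t = 2 v_y / g = 2 × 55.24 / 9.81 = 11.3 s.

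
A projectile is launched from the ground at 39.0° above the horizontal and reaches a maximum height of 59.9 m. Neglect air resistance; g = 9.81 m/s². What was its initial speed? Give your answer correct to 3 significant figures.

54.5 m/s

At maximum height v_y = 0, so (v₀ sin θ)² = 2 g H.
v₀ sin 39.0° = √(2 × 9.81 × 59.9) = 34.28 m/s.
v₀ = 34.28 / sin 39.0° = 34.28 / 0.6293 = 54.5 m/s.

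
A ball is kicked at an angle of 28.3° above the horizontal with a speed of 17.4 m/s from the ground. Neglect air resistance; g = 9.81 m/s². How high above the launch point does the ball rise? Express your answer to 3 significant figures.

3.47 m

Vertical component of launch velocity: v_y = 17.4 sin 28.3° = 8.249 m/s.
At the highest point the vertical velocity is zero, so v_y² = 2 g h_max.
h_max = (8.249)² / (2 × 9.81) = 68.05 / 19.62 = 3.47 m.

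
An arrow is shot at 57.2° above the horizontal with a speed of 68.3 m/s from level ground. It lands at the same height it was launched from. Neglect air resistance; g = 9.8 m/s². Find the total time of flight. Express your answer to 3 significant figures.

11.7 s

Vertical component: v_y = 68.3 sin 57.2° = 57.41 m/s.
For a projectile landing at launch height, time of flight is t = 2 v_y / g = 2 × 57.41 / 9.8 = 11.7 s.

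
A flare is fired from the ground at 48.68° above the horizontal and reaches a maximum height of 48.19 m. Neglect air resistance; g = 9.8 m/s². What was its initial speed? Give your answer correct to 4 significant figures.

At maximum height v_y = 0, so (v₀ sin θ)² = 2 g H.
v₀ sin 48.68° = √(2 × 9.8 × 48.19) = 30.733 m/s.
v₀ = 30.733 / sin 48.68° = 30.733 / 0.7510 = 40.92 m/s.

40.92 m/s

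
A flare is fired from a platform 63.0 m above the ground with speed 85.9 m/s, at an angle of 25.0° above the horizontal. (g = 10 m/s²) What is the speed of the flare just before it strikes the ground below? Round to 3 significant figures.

v_x = 85.9 cos 25.0° = 77.85 m/s is unchanged throughout.
For the vertical component, v_y² = v_y0² + 2 g h = (36.30)² + 2×10×63.0 = 2578, so |v_y| = 50.77 m/s.
Impact speed = √(v_x² + v_y²) = √(6061 + 2578) = 92.9 m/s.

92.9 m/s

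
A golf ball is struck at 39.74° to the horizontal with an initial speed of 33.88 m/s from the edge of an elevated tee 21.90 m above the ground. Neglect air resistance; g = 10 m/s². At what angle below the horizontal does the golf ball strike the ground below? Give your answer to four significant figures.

v_x = 33.88 cos 39.74° = 26.052 m/s.
At impact |v_y| = √(v_y0² + 2 g h) = √(21.660² + 2×10×21.90) = 30.119 m/s.
Angle below horizontal = arctan(|v_y| / v_x) = arctan(30.119 / 26.052) = 49.14°.

49.14°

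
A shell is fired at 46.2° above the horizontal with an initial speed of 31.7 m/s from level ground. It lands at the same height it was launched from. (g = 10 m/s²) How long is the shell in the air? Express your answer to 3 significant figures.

Vertical component: v_y = 31.7 sin 46.2° = 22.88 m/s.
For a projectile landing at launch height, time of flight is t = 2 v_y / g = 2 × 22.88 / 10 = 4.58 s.

4.58 s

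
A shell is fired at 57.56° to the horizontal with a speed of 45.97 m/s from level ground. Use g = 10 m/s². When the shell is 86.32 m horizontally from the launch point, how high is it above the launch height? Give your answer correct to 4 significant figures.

v_x = 45.97 cos 57.56° = 24.659 m/s, v_y0 = 45.97 sin 57.56° = 38.797 m/s.
Time to reach x = 86.32 m: t = x / v_x = 86.32 / 24.659 = 3.5005 s.
y = v_y0 t − ½ g t² = 38.797×3.5005 − 5.000×3.5005² = 74.54 m.

74.54 m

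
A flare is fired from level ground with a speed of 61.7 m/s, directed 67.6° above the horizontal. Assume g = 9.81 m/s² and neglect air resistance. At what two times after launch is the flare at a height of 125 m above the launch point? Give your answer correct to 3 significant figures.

2.93 s and 8.70 s

v_y0 = 61.7 sin 67.6° = 57.04 m/s.
Set y = v_y0 t − ½ g t² = 125: 4.905 t² − 57.04 t + 125 = 0.
t = [57.04 ± √(3254 − 2452)] / 9.81 = (57.04 ± 28.32) / 9.81, giving t = 2.93 s or t = 8.70 s.
So the flare is at 125 m at t = 2.93 s (rising) and t = 8.70 s (falling).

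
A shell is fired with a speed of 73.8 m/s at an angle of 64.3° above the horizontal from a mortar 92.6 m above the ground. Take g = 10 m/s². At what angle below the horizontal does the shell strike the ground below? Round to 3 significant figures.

v_x = 73.8 cos 64.3° = 32.00 m/s.
At impact |v_y| = √(v_y0² + 2 g h) = √(66.50² + 2×10×92.6) = 79.21 m/s.
Angle below horizontal = arctan(|v_y| / v_x) = arctan(79.21 / 32.00) = 68.0°.

68.0°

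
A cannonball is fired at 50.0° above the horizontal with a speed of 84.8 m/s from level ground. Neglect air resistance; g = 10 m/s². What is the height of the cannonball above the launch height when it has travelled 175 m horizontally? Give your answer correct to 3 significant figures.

157 m

v_x = 84.8 cos 50.0° = 54.51 m/s, v_y0 = 84.8 sin 50.0° = 64.96 m/s.
Time to reach x = 175 m: t = x / v_x = 175 / 54.51 = 3.210 s.
y = v_y0 t − ½ g t² = 64.96×3.210 − 5.000×3.210² = 157 m.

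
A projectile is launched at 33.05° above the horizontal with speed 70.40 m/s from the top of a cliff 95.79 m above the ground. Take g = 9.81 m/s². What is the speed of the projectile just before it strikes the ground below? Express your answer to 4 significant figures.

v_x = 70.40 cos 33.05° = 59.009 m/s is unchanged throughout.
For the vertical component, v_y² = v_y0² + 2 g h = (38.394)² + 2×9.81×95.79 = 3353.5, so |v_y| = 57.909 m/s.
Impact speed = √(v_x² + v_y²) = √(3482.1 + 3353.5) = 82.68 m/s.

82.68 m/s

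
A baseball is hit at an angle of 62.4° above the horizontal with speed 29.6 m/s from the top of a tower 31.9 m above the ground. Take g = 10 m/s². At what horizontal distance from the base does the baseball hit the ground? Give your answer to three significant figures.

85.9 m

Components: v_x = 29.6 cos 62.4° = 13.71 m/s, v_y = 29.6 sin 62.4° = 26.23 m/s.
Vertical: 0 = 31.9 + 26.23 t − ½(10) t² ⇒ 5.000 t² − 26.23 t − 31.9 = 0.
t = [26.23 + √(688.0 + 638.0)] / 10.00 = 6.264 s.
Horizontal: R = v_x · t = 13.71 × 6.264 = 85.9 m.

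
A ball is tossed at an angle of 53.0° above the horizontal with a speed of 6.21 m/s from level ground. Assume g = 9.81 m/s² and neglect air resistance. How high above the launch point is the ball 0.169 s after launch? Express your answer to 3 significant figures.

0.698 m

v_y0 = 6.21 sin 53.0° = 4.960 m/s.
y(t) = v_y0 t − ½ g t² = 4.960×0.169 − 4.905×0.169² = 0.698 m.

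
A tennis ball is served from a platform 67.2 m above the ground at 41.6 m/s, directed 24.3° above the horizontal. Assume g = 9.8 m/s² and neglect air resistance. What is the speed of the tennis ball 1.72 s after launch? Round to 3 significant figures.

37.9 m/s

v_x = 41.6 cos 24.3° = 37.91 m/s (constant).
v_y(t) = 41.6 sin 24.3° − g t = 17.12 − 9.8 × 1.72 = 0.2640 m/s.
Speed = √(v_x² + v_y²) = √(1437 + 0.06970) = 37.9 m/s.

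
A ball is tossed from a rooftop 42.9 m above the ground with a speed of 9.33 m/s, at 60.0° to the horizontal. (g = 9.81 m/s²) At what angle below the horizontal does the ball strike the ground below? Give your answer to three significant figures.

v_x = 9.33 cos 60.0° = 4.665 m/s.
At impact |v_y| = √(v_y0² + 2 g h) = √(8.080² + 2×9.81×42.9) = 30.12 m/s.
Angle below horizontal = arctan(|v_y| / v_x) = arctan(30.12 / 4.665) = 81.2°.

81.2°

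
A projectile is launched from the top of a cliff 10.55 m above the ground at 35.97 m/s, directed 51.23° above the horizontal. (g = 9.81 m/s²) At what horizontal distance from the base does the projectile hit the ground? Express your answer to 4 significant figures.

Components: v_x = 35.97 cos 51.23° = 22.524 m/s, v_y = 35.97 sin 51.23° = 28.045 m/s.
Vertical: 0 = 10.55 + 28.045 t − ½(9.81) t² ⇒ 4.905 t² − 28.045 t − 10.55 = 0.
t = [28.045 + √(786.52 + 206.99)] / 9.810 = 6.0719 s.
Horizontal: R = v_x · t = 22.524 × 6.0719 = 136.8 m.

136.8 m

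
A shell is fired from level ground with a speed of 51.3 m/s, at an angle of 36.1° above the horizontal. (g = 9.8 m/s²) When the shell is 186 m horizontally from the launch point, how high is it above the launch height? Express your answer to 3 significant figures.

37.0 m

v_x = 51.3 cos 36.1° = 41.45 m/s, v_y0 = 51.3 sin 36.1° = 30.23 m/s.
Time to reach x = 186 m: t = x / v_x = 186 / 41.45 = 4.487 s.
y = v_y0 t − ½ g t² = 30.23×4.487 − 4.900×4.487² = 37.0 m.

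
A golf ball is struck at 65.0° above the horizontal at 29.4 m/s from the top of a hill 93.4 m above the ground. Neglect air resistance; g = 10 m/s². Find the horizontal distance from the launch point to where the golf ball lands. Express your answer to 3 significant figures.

Components: v_x = 29.4 cos 65.0° = 12.42 m/s, v_y = 29.4 sin 65.0° = 26.65 m/s.
Vertical: 0 = 93.4 + 26.65 t − ½(10) t² ⇒ 5.000 t² − 26.65 t − 93.4 = 0.
t = [26.65 + √(710.2 + 1868)] / 10.00 = 7.743 s.
Horizontal: R = v_x · t = 12.42 × 7.743 = 96.2 m.

96.2 m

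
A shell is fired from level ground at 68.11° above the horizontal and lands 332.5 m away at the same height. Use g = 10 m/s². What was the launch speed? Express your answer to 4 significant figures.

On level ground, R = v₀² sin(2θ) / g, so v₀ = √(R g / sin 2θ).
sin(2 × 68.11°) = 0.6919.
v₀ = √(332.5 × 10 / 0.6919) = √4805.6 = 69.32 m/s.

69.32 m/s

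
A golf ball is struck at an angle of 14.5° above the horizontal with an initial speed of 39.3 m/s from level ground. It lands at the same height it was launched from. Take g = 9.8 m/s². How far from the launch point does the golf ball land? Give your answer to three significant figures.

76.4 m

Components: v_x = 39.3 cos 14.5° = 38.05 m/s, v_y = 39.3 sin 14.5° = 9.840 m/s.
Time of flight (same landing height): t = 2 v_y / g = 2 × 9.840 / 9.8 = 2.008 s.
Range: R = v_x · t = 38.05 × 2.008 = 76.4 m.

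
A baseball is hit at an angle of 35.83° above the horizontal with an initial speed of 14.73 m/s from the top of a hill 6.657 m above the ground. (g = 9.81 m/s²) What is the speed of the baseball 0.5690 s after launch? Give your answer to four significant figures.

12.32 m/s

v_x = 14.73 cos 35.83° = 11.942 m/s (constant).
v_y(t) = 14.73 sin 35.83° − g t = 8.6227 − 9.81 × 0.5690 = 3.0408 m/s.
Speed = √(v_x² + v_y²) = √(142.61 + 9.2465) = 12.32 m/s.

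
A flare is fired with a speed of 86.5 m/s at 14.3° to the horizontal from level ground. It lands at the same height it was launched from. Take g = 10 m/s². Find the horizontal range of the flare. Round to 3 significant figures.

For level ground, R = v₀² sin(2θ) / g.
sin(2 × 14.3°) = sin 28.60° = 0.4787.
R = (86.5)² × 0.4787 / 10 = 358 m.

358 m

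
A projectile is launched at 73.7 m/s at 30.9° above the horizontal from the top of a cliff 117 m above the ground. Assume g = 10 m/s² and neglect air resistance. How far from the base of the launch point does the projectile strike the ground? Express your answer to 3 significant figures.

628 m

Components: v_x = 73.7 cos 30.9° = 63.24 m/s, v_y = 73.7 sin 30.9° = 37.85 m/s.
Vertical: 0 = 117 + 37.85 t − ½(10) t² ⇒ 5.000 t² − 37.85 t − 117 = 0.
t = [37.85 + √(1433 + 2340)] / 10.00 = 9.927 s.
Horizontal: R = v_x · t = 63.24 × 9.927 = 628 m.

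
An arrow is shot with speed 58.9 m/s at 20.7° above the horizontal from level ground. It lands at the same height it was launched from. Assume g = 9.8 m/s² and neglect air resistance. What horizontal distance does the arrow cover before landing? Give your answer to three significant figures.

234 m

For level ground, R = v₀² sin(2θ) / g.
sin(2 × 20.7°) = sin 41.40° = 0.6613.
R = (58.9)² × 0.6613 / 9.8 = 234 m.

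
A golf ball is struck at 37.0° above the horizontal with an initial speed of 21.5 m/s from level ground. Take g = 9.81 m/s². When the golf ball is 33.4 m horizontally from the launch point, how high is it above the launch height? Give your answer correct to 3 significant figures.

v_x = 21.5 cos 37.0° = 17.17 m/s, v_y0 = 21.5 sin 37.0° = 12.94 m/s.
Time to reach x = 33.4 m: t = x / v_x = 33.4 / 17.17 = 1.945 s.
y = v_y0 t − ½ g t² = 12.94×1.945 − 4.905×1.945² = 6.61 m.

6.61 m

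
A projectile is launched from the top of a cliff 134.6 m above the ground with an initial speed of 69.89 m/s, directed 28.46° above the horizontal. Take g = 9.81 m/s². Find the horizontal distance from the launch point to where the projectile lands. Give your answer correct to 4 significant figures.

Components: v_x = 69.89 cos 28.46° = 61.444 m/s, v_y = 69.89 sin 28.46° = 33.306 m/s.
Vertical: 0 = 134.6 + 33.306 t − ½(9.81) t² ⇒ 4.905 t² − 33.306 t − 134.6 = 0.
t = [33.306 + √(1109.3 + 2640.9)] / 9.810 = 9.6376 s.
Horizontal: R = v_x · t = 61.444 × 9.6376 = 592.2 m.

592.2 m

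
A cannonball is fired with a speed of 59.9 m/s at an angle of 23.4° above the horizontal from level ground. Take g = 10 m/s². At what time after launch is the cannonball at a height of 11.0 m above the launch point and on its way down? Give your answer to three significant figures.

v_y0 = 59.9 sin 23.4° = 23.79 m/s.
Set y = v_y0 t − ½ g t² = 11.0: 5.000 t² − 23.79 t + 11.0 = 0.
t = [23.79 ± √(566.0 − 220.0)] / 10 = (23.79 ± 18.60) / 10, giving t = 0.519 s or t = 4.24 s.
On the way down corresponds to the larger root: t = 4.24 s.

4.24 s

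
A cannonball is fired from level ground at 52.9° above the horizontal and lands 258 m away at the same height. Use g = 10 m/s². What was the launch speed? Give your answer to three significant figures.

51.8 m/s

On level ground, R = v₀² sin(2θ) / g, so v₀ = √(R g / sin 2θ).
sin(2 × 52.9°) = 0.9622.
v₀ = √(258 × 10 / 0.9622) = √2681 = 51.8 m/s.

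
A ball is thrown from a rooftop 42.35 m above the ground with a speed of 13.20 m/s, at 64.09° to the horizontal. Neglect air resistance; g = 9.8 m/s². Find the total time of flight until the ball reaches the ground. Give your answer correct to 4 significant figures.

4.391 s

Vertical component: v_y = 13.20 sin 64.09° = 11.873 m/s.
Taking up as positive with launch at y = 42.35 m, landing at y = 0: 0 = 42.35 + 11.873 t − ½(9.8) t².
Solving 4.900 t² − 11.873 t − 42.35 = 0 gives t = [11.873 + √(11.873² + 4·4.900·42.35)] / 9.800 = 4.391 s.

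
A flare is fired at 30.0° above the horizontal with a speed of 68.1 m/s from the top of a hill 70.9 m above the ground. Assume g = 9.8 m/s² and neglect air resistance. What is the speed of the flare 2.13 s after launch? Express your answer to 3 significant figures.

60.4 m/s

v_x = 68.1 cos 30.0° = 58.98 m/s (constant).
v_y(t) = 68.1 sin 30.0° − g t = 34.05 − 9.8 × 2.13 = 13.18 m/s.
Speed = √(v_x² + v_y²) = √(3479 + 173.7) = 60.4 m/s.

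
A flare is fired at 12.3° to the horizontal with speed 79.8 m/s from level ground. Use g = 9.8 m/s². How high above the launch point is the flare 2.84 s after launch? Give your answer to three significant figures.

v_y0 = 79.8 sin 12.3° = 17.00 m/s.
y(t) = v_y0 t − ½ g t² = 17.00×2.84 − 4.900×2.84² = 8.76 m.

8.76 m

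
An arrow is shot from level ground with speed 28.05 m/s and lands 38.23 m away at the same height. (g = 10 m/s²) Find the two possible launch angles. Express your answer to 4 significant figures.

Level-ground range: R = v₀² sin(2θ)/g ⇒ sin 2θ = R g / v₀² = 38.23×10/28.05² = 0.4859.
2θ = arcsin(0.4859) = 29.071° or 180° − 29.071° = 150.929°.
So θ = 14.54° or θ = 75.46°.

14.54° and 75.46°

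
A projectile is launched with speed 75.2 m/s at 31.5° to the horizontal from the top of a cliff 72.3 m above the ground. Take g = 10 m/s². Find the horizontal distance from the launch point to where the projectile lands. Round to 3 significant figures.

Components: v_x = 75.2 cos 31.5° = 64.12 m/s, v_y = 75.2 sin 31.5° = 39.29 m/s.
Vertical: 0 = 72.3 + 39.29 t − ½(10) t² ⇒ 5.000 t² − 39.29 t − 72.3 = 0.
t = [39.29 + √(1544 + 1446)] / 10.00 = 9.397 s.
Horizontal: R = v_x · t = 64.12 × 9.397 = 603 m.

603 m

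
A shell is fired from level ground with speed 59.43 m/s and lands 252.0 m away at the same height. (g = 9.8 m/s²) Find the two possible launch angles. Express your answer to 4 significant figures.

Level-ground range: R = v₀² sin(2θ)/g ⇒ sin 2θ = R g / v₀² = 252.0×9.8/59.43² = 0.6992.
2θ = arcsin(0.6992) = 44.363° or 180° − 44.363° = 135.637°.
So θ = 22.18° or θ = 67.82°.

22.18° and 67.82°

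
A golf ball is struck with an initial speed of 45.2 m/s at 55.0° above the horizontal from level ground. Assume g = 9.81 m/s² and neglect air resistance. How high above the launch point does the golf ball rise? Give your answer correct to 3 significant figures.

69.9 m

Vertical component of launch velocity: v_y = 45.2 sin 55.0° = 37.03 m/s.
At the highest point the vertical velocity is zero, so v_y² = 2 g h_max.
h_max = (37.03)² / (2 × 9.81) = 1371 / 19.62 = 69.9 m.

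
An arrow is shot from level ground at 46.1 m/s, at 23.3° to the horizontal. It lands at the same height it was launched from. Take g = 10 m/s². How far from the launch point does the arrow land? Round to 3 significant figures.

For level ground, R = v₀² sin(2θ) / g.
sin(2 × 23.3°) = sin 46.60° = 0.7266.
R = (46.1)² × 0.7266 / 10 = 154 m.

154 m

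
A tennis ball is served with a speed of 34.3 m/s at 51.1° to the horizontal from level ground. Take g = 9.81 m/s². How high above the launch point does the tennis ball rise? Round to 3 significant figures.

36.3 m

Vertical component of launch velocity: v_y = 34.3 sin 51.1° = 26.69 m/s.
At the highest point the vertical velocity is zero, so v_y² = 2 g h_max.
h_max = (26.69)² / (2 × 9.81) = 712.4 / 19.62 = 36.3 m.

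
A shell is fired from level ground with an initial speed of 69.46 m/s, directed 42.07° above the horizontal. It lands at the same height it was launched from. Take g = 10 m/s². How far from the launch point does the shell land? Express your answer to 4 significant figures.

Components: v_x = 69.46 cos 42.07° = 51.562 m/s, v_y = 69.46 sin 42.07° = 46.541 m/s.
Time of flight (same landing height): t = 2 v_y / g = 2 × 46.541 / 10 = 9.3082 s.
Range: R = v_x · t = 51.562 × 9.3082 = 479.9 m.

479.9 m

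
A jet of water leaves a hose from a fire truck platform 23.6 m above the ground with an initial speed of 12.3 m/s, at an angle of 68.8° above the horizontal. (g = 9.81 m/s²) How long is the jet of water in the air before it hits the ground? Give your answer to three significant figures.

3.65 s

Vertical component: v_y = 12.3 sin 68.8° = 11.47 m/s.
Taking up as positive with launch at y = 23.6 m, landing at y = 0: 0 = 23.6 + 11.47 t − ½(9.81) t².
Solving 4.905 t² − 11.47 t − 23.6 = 0 gives t = [11.47 + √(11.47² + 4·4.905·23.6)] / 9.810 = 3.65 s.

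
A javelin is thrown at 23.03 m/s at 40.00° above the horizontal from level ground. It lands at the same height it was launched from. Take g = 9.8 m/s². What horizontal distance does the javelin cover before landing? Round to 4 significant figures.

53.30 m

For level ground, R = v₀² sin(2θ) / g.
sin(2 × 40.00°) = sin 80.000° = 0.9848.
R = (23.03)² × 0.9848 / 9.8 = 53.30 m.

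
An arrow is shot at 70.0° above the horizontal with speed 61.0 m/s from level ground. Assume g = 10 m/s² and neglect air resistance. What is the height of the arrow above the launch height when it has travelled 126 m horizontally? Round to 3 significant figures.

v_x = 61.0 cos 70.0° = 20.86 m/s, v_y0 = 61.0 sin 70.0° = 57.32 m/s.
Time to reach x = 126 m: t = x / v_x = 126 / 20.86 = 6.040 s.
y = v_y0 t − ½ g t² = 57.32×6.040 − 5.000×6.040² = 164 m.

164 m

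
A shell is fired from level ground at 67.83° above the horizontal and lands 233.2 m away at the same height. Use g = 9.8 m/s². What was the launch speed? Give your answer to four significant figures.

57.18 m/s

On level ground, R = v₀² sin(2θ) / g, so v₀ = √(R g / sin 2θ).
sin(2 × 67.83°) = 0.6989.
v₀ = √(233.2 × 9.8 / 0.6989) = √3269.9 = 57.18 m/s.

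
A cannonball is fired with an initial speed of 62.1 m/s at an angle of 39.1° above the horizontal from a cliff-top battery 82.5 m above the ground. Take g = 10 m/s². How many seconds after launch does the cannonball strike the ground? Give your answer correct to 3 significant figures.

Vertical component: v_y = 62.1 sin 39.1° = 39.16 m/s.
Taking up as positive with launch at y = 82.5 m, landing at y = 0: 0 = 82.5 + 39.16 t − ½(10) t².
Solving 5.000 t² − 39.16 t − 82.5 = 0 gives t = [39.16 + √(39.16² + 4·5.000·82.5)] / 10.00 = 9.56 s.

9.56 s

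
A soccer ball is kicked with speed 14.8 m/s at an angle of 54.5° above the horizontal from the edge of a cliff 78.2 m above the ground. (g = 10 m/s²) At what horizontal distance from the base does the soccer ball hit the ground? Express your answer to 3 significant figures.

45.9 m

Components: v_x = 14.8 cos 54.5° = 8.594 m/s, v_y = 14.8 sin 54.5° = 12.05 m/s.
Vertical: 0 = 78.2 + 12.05 t − ½(10) t² ⇒ 5.000 t² − 12.05 t − 78.2 = 0.
t = [12.05 + √(145.2 + 1564)] / 10.00 = 5.339 s.
Horizontal: R = v_x · t = 8.594 × 5.339 = 45.9 m.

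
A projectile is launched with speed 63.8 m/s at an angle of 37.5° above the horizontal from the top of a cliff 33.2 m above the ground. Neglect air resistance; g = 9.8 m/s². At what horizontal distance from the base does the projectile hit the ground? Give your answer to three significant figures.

Components: v_x = 63.8 cos 37.5° = 50.62 m/s, v_y = 63.8 sin 37.5° = 38.84 m/s.
Vertical: 0 = 33.2 + 38.84 t − ½(9.8) t² ⇒ 4.900 t² − 38.84 t − 33.2 = 0.
t = [38.84 + √(1509 + 650.7)] / 9.800 = 8.705 s.
Horizontal: R = v_x · t = 50.62 × 8.705 = 441 m.

441 m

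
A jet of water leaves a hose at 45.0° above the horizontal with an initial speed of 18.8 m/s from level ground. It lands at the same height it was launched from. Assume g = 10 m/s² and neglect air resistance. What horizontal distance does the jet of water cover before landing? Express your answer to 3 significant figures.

35.3 m

For level ground, R = v₀² sin(2θ) / g.
sin(2 × 45.0°) = sin 90.00° = 1.000.
R = (18.8)² × 1.000 / 10 = 35.3 m.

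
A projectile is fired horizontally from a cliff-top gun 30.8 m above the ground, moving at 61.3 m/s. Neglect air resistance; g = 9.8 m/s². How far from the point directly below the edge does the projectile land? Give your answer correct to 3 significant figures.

154 m

Initial vertical velocity is zero, so the fall time comes from h = ½ g t²: t = √(2 × 30.8 / 9.8) = 2.507 s.
Horizontal motion is uniform at 61.3 m/s, so x = 61.3 × 2.507 = 154 m.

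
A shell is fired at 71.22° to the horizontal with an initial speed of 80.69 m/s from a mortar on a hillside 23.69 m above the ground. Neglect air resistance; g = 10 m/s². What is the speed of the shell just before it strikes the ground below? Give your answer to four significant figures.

83.57 m/s

v_x = 80.69 cos 71.22° = 25.977 m/s is unchanged throughout.
For the vertical component, v_y² = v_y0² + 2 g h = (76.394)² + 2×10×23.69 = 6309.8, so |v_y| = 79.434 m/s.
Impact speed = √(v_x² + v_y²) = √(674.80 + 6309.8) = 83.57 m/s.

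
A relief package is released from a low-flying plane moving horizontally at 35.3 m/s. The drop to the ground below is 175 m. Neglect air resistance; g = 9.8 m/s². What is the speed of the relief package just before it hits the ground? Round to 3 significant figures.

68.4 m/s

Fall time: t = √(2 × 175 / 9.8) = 5.976 s.
At impact: v_x = 35.3 m/s (unchanged), v_y = g t = 9.8 × 5.976 = 58.56 m/s.
Speed = √(v_x² + v_y²) = √(1246 + 3429) = 68.4 m/s.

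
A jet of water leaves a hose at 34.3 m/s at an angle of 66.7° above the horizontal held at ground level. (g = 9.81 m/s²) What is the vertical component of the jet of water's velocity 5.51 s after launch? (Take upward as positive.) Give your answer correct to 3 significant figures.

-22.6 m/s

Initial vertical component: v_y0 = 34.3 sin 66.7° = 31.50 m/s.
v_y(t) = v_y0 − g t = 31.50 − 9.81 × 5.51 = -22.6 m/s.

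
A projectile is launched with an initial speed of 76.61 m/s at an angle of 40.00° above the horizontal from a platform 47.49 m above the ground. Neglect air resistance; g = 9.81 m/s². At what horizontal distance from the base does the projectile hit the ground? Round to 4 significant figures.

641.2 m

Components: v_x = 76.61 cos 40.00° = 58.687 m/s, v_y = 76.61 sin 40.00° = 49.244 m/s.
Vertical: 0 = 47.49 + 49.244 t − ½(9.81) t² ⇒ 4.905 t² − 49.244 t − 47.49 = 0.
t = [49.244 + √(2425.0 + 931.75)] / 9.810 = 10.926 s.
Horizontal: R = v_x · t = 58.687 × 10.926 = 641.2 m.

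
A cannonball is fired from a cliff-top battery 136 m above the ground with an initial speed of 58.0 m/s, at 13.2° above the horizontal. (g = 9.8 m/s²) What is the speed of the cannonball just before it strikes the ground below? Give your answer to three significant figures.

77.7 m/s

v_x = 58.0 cos 13.2° = 56.47 m/s is unchanged throughout.
For the vertical component, v_y² = v_y0² + 2 g h = (13.24)² + 2×9.8×136 = 2841, so |v_y| = 53.30 m/s.
Impact speed = √(v_x² + v_y²) = √(3189 + 2841) = 77.7 m/s.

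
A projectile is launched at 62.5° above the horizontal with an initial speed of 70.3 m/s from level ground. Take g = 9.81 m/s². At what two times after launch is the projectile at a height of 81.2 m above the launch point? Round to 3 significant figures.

1.47 s and 11.2 s

v_y0 = 70.3 sin 62.5° = 62.36 m/s.
Set y = v_y0 t − ½ g t² = 81.2: 4.905 t² − 62.36 t + 81.2 = 0.
t = [62.36 ± √(3889 − 1593)] / 9.81 = (62.36 ± 47.92) / 9.81, giving t = 1.47 s or t = 11.2 s.
So the projectile is at 81.2 m at t = 1.47 s (rising) and t = 11.2 s (falling).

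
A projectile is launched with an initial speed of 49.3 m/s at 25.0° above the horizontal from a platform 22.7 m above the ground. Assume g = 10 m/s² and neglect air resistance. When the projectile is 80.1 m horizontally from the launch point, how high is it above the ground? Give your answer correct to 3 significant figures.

44.0 m

v_x = 49.3 cos 25.0° = 44.68 m/s, v_y0 = 49.3 sin 25.0° = 20.84 m/s.
Time to reach x = 80.1 m: t = x / v_x = 80.1 / 44.68 = 1.793 s.
y = 22.7 + v_y0 t − ½ g t² = 22.7 + 20.84×1.793 − 5.000×1.793² = 44.0 m.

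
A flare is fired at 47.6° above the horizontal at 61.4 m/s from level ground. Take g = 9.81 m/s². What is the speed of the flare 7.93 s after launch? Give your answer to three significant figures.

52.6 m/s

v_x = 61.4 cos 47.6° = 41.40 m/s (constant).
v_y(t) = 61.4 sin 47.6° − g t = 45.34 − 9.81 × 7.93 = -32.45 m/s.
Speed = √(v_x² + v_y²) = √(1714 + 1053) = 52.6 m/s.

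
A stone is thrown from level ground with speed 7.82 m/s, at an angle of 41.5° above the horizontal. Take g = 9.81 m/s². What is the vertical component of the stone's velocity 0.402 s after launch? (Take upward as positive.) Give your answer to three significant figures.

1.24 m/s

Initial vertical component: v_y0 = 7.82 sin 41.5° = 5.182 m/s.
v_y(t) = v_y0 − g t = 5.182 − 9.81 × 0.402 = 1.24 m/s.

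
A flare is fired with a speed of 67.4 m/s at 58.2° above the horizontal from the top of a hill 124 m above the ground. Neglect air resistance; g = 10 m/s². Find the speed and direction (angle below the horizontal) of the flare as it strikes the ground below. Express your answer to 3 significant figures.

v_x = 67.4 cos 58.2° = 35.52 m/s (constant).
|v_y| at impact = √((57.28)² + 2×10×124) = 75.90 m/s.
Speed = √(35.52² + 75.90²) = 83.8 m/s; angle = arctan(75.90/35.52) = 64.9° below horizontal.

83.8 m/s at 64.9° below the horizontal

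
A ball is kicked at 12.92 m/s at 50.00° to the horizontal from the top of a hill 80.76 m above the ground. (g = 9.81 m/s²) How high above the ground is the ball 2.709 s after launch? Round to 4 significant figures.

71.58 m

v_y0 = 12.92 sin 50.00° = 9.8973 m/s.
y(t) = 80.76 + v_y0 t − ½ g t² = 80.76 + 9.8973×2.709 − ½×9.81×2.709² = 71.58 m.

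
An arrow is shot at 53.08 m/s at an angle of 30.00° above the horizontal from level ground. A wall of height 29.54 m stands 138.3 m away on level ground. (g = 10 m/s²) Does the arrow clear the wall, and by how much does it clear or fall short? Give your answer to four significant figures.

Yes — it clears the wall by 5.050 m.

v_x = 53.08 cos 30.00° = 45.969 m/s; v_y0 = 53.08 sin 30.00° = 26.540 m/s.
Time to reach the wall: t = 138.3 / 45.969 = 3.0085 s.
Height at that point: y = 26.540×3.0085 − 5.000×3.0085² = 34.590 m.
That is 34.590 − 29.54 = 5.050 m above the top of the wall, so the arrow clears it.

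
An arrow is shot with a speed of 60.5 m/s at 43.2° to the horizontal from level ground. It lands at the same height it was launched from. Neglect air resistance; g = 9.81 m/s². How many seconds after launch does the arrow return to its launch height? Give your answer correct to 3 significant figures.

8.44 s

Vertical component: v_y = 60.5 sin 43.2° = 41.42 m/s.
For a projectile landing at launch height, time of flight is t = 2 v_y / g = 2 × 41.42 / 9.81 = 8.44 s.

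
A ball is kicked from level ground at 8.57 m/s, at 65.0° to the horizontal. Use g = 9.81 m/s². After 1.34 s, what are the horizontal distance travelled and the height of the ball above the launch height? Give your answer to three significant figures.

x = 4.85 m, y = 1.60 m

v_x = 8.57 cos 65.0° = 3.622 m/s; v_y0 = 8.57 sin 65.0° = 7.767 m/s.
x = v_x t = 3.622 × 1.34 = 4.85 m.
y = v_y0 t − ½ g t² = 7.767×1.34 − 4.905×1.34² = 1.60 m.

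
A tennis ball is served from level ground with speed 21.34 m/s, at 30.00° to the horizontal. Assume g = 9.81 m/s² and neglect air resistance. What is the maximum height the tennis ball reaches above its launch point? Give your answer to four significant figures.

Vertical component of launch velocity: v_y = 21.34 sin 30.00° = 10.670 m/s.
At the highest point the vertical velocity is zero, so v_y² = 2 g h_max.
h_max = (10.670)² / (2 × 9.81) = 113.85 / 19.62 = 5.803 m.

5.803 m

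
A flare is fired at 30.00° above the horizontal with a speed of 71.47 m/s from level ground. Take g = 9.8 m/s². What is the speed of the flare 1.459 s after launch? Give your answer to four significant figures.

65.50 m/s

v_x = 71.47 cos 30.00° = 61.895 m/s (constant).
v_y(t) = 71.47 sin 30.00° − g t = 35.735 − 9.8 × 1.459 = 21.437 m/s.
Speed = √(v_x² + v_y²) = √(3831.0 + 459.54) = 65.50 m/s.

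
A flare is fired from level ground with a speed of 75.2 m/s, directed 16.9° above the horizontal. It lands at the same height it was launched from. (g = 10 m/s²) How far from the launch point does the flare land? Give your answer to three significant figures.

315 m

For level ground, R = v₀² sin(2θ) / g.
sin(2 × 16.9°) = sin 33.80° = 0.5563.
R = (75.2)² × 0.5563 / 10 = 315 m.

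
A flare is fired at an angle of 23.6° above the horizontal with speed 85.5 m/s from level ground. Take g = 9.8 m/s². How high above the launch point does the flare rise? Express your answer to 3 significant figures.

59.8 m

Vertical component of launch velocity: v_y = 85.5 sin 23.6° = 34.23 m/s.
At the highest point the vertical velocity is zero, so v_y² = 2 g h_max.
h_max = (34.23)² / (2 × 9.8) = 1172 / 19.60 = 59.8 m.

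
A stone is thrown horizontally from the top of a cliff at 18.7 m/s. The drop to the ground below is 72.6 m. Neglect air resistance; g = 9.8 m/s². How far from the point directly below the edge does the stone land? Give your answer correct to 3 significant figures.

72.0 m

Initial vertical velocity is zero, so the fall time comes from h = ½ g t²: t = √(2 × 72.6 / 9.8) = 3.849 s.
Horizontal motion is uniform at 18.7 m/s, so x = 18.7 × 3.849 = 72.0 m.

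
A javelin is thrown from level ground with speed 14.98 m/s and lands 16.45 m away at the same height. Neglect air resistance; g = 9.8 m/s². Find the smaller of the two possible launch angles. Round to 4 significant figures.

22.96°

Level-ground range: R = v₀² sin(2θ)/g ⇒ sin 2θ = R g / v₀² = 16.45×9.8/14.98² = 0.7184.
2θ = arcsin(0.7184) = 45.923° or 180° − 45.923° = 134.077°.
So θ = 22.96° or θ = 67.04°.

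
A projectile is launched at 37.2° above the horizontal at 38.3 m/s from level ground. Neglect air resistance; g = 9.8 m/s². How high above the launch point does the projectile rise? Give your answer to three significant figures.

Vertical component of launch velocity: v_y = 38.3 sin 37.2° = 23.16 m/s.
At the highest point the vertical velocity is zero, so v_y² = 2 g h_max.
h_max = (23.16)² / (2 × 9.8) = 536.4 / 19.60 = 27.4 m.

27.4 m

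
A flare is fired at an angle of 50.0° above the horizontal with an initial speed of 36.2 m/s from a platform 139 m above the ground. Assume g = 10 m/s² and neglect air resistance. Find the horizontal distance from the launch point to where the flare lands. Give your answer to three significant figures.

Components: v_x = 36.2 cos 50.0° = 23.27 m/s, v_y = 36.2 sin 50.0° = 27.73 m/s.
Vertical: 0 = 139 + 27.73 t − ½(10) t² ⇒ 5.000 t² − 27.73 t − 139 = 0.
t = [27.73 + √(769.0 + 2780)] / 10.00 = 8.730 s.
Horizontal: R = v_x · t = 23.27 × 8.730 = 203 m.

203 m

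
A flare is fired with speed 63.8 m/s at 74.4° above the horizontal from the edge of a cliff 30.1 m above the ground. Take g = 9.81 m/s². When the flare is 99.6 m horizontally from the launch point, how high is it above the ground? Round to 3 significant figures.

222 m

v_x = 63.8 cos 74.4° = 17.16 m/s, v_y0 = 63.8 sin 74.4° = 61.45 m/s.
Time to reach x = 99.6 m: t = x / v_x = 99.6 / 17.16 = 5.804 s.
y = 30.1 + v_y0 t − ½ g t² = 30.1 + 61.45×5.804 − 4.905×5.804² = 222 m.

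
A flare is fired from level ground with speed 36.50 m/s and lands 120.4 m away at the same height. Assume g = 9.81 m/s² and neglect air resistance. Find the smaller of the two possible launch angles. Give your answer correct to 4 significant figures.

31.22°

Level-ground range: R = v₀² sin(2θ)/g ⇒ sin 2θ = R g / v₀² = 120.4×9.81/36.50² = 0.8866.
2θ = arcsin(0.8866) = 62.449° or 180° − 62.449° = 117.551°.
So θ = 31.22° or θ = 58.78°.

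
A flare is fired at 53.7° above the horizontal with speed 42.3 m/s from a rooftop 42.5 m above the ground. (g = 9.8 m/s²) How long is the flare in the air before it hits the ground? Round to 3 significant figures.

8.04 s

Vertical component: v_y = 42.3 sin 53.7° = 34.09 m/s.
Taking up as positive with launch at y = 42.5 m, landing at y = 0: 0 = 42.5 + 34.09 t − ½(9.8) t².
Solving 4.900 t² − 34.09 t − 42.5 = 0 gives t = [34.09 + √(34.09² + 4·4.900·42.5)] / 9.800 = 8.04 s.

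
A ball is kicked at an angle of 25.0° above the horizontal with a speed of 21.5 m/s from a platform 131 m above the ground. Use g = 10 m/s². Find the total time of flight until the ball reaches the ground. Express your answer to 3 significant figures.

6.11 s

Vertical component: v_y = 21.5 sin 25.0° = 9.086 m/s.
Taking up as positive with launch at y = 131 m, landing at y = 0: 0 = 131 + 9.086 t − ½(10) t².
Solving 5.000 t² − 9.086 t − 131 = 0 gives t = [9.086 + √(9.086² + 4·5.000·131)] / 10.00 = 6.11 s.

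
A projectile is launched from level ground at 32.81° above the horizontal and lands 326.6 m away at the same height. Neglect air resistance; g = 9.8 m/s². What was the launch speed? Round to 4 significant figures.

On level ground, R = v₀² sin(2θ) / g, so v₀ = √(R g / sin 2θ).
sin(2 × 32.81°) = 0.9108.
v₀ = √(326.6 × 9.8 / 0.9108) = √3514.1 = 59.28 m/s.

59.28 m/s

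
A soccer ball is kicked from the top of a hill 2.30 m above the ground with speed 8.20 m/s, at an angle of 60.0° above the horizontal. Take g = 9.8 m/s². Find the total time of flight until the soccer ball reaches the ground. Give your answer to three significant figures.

Vertical component: v_y = 8.20 sin 60.0° = 7.101 m/s.
Taking up as positive with launch at y = 2.30 m, landing at y = 0: 0 = 2.30 + 7.101 t − ½(9.8) t².
Solving 4.900 t² − 7.101 t − 2.30 = 0 gives t = [7.101 + √(7.101² + 4·4.900·2.30)] / 9.800 = 1.72 s.

1.72 s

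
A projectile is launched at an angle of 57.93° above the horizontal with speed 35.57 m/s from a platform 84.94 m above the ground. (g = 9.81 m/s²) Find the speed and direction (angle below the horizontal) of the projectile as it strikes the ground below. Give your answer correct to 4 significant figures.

v_x = 35.57 cos 57.93° = 18.886 m/s (constant).
|v_y| at impact = √((30.142)² + 2×9.81×84.94) = 50.745 m/s.
Speed = √(18.886² + 50.745²) = 54.15 m/s; angle = arctan(50.745/18.886) = 69.59° below horizontal.

54.15 m/s at 69.59° below the horizontal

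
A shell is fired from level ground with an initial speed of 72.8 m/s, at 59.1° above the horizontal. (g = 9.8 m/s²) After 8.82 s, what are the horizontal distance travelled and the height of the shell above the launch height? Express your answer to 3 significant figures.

v_x = 72.8 cos 59.1° = 37.39 m/s; v_y0 = 72.8 sin 59.1° = 62.47 m/s.
x = v_x t = 37.39 × 8.82 = 330 m.
y = v_y0 t − ½ g t² = 62.47×8.82 − 4.900×8.82² = 170 m.

x = 330 m, y = 170 m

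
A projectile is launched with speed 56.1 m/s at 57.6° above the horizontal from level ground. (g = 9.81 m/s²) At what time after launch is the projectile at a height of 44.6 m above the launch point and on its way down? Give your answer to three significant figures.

8.60 s

v_y0 = 56.1 sin 57.6° = 47.37 m/s.
Set y = v_y0 t − ½ g t² = 44.6: 4.905 t² − 47.37 t + 44.6 = 0.
t = [47.37 ± √(2244 − 875.1)] / 9.81 = (47.37 ± 37.00) / 9.81, giving t = 1.06 s or t = 8.60 s.
On the way down corresponds to the larger root: t = 8.60 s.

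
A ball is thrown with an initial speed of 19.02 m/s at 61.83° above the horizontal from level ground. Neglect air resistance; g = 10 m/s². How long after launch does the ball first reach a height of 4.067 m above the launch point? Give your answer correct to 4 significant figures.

v_y0 = 19.02 sin 61.83° = 16.767 m/s.
Set y = v_y0 t − ½ g t² = 4.067: 5.000 t² − 16.767 t + 4.067 = 0.
t = [16.767 ± √(281.13 − 81.340)] / 10 = (16.767 ± 14.135) / 10, giving t = 0.2632 s or t = 3.090 s.
The ball is on the way up at the first time, so t = 0.2632 s.

0.2632 s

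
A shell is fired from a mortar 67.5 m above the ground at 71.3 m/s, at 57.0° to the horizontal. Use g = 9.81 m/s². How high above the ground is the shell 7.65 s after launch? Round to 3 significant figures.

238 m

v_y0 = 71.3 sin 57.0° = 59.80 m/s.
y(t) = 67.5 + v_y0 t − ½ g t² = 67.5 + 59.80×7.65 − ½×9.81×7.65² = 238 m.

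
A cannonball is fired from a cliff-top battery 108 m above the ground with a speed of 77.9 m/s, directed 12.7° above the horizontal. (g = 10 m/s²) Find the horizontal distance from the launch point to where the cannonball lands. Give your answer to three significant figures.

507 m

Components: v_x = 77.9 cos 12.7° = 75.99 m/s, v_y = 77.9 sin 12.7° = 17.13 m/s.
Vertical: 0 = 108 + 17.13 t − ½(10) t² ⇒ 5.000 t² − 17.13 t − 108 = 0.
t = [17.13 + √(293.4 + 2160)] / 10.00 = 6.666 s.
Horizontal: R = v_x · t = 75.99 × 6.666 = 507 m.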